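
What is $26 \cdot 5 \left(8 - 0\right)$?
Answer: $1040$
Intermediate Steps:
$26 \cdot 5 \left(8 - 0\right) = 130 \left(8 + 0\right) = 130 \cdot 8 = 1040$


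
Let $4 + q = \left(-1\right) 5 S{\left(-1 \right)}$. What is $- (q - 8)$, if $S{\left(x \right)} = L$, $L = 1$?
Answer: $17$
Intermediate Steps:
$S{\left(x \right)} = 1$
$q = -9$ ($q = -4 + \left(-1\right) 5 \cdot 1 = -4 - 5 = -9$)
$- (q - 8) = - (-9 - 8) = \left(-1\right) \left(-17\right) = 17$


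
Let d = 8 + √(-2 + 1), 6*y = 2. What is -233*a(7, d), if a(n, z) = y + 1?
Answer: -932/3 ≈ -310.67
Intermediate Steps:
y = ⅓ (y = (⅙)*2 = ⅓ ≈ 0.33333)
d = 8 + I (d = 8 + √(-1) = 8 + I ≈ 8.0 + 1.0*I)
a(n, z) = 4/3 (a(n, z) = ⅓ + 1 = 4/3)
-233*a(7, d) = -233*4/3 = -932/3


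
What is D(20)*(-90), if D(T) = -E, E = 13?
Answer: 1170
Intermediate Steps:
D(T) = -13 (D(T) = -1*13 = -13)
D(20)*(-90) = -13*(-90) = 1170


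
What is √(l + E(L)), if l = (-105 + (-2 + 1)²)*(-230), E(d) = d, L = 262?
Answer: √24182 ≈ 155.51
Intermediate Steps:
l = 23920 (l = (-105 + (-1)²)*(-230) = (-105 + 1)*(-230) = -104*(-230) = 23920)
√(l + E(L)) = √(23920 + 262) = √24182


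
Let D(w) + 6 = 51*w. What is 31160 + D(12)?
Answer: 31766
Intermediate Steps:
D(w) = -6 + 51*w
31160 + D(12) = 31160 + (-6 + 51*12) = 31160 + (-6 + 612) = 31160 + 606 = 31766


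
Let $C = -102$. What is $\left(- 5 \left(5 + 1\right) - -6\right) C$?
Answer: $2448$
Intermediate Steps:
$\left(- 5 \left(5 + 1\right) - -6\right) C = \left(- 5 \left(5 + 1\right) - -6\right) \left(-102\right) = \left(\left(-5\right) 6 + 6\right) \left(-102\right) = \left(-30 + 6\right) \left(-102\right) = \left(-24\right) \left(-102\right) = 2448$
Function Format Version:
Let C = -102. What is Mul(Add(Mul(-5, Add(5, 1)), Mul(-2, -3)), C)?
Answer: 2448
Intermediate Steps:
Mul(Add(Mul(-5, Add(5, 1)), Mul(-2, -3)), C) = Mul(Add(Mul(-5, Add(5, 1)), Mul(-2, -3)), -102) = Mul(Add(Mul(-5, 6), 6), -102) = Mul(Add(-30, 6), -102) = Mul(-24, -102) = 2448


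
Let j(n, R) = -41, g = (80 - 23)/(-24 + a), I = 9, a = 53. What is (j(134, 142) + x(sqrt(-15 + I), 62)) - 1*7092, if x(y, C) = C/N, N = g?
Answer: -404783/57 ≈ -7101.5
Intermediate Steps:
g = 57/29 (g = (80 - 23)/(-24 + 53) = 57/29 ≈ 1.9655)
N = 57/29 ≈ 1.9655
x(y, C) = 29*C/57 (x(y, C) = C/(57/29) = C*(29/57) = 29*C/57)
(j(134, 142) + x(sqrt(-15 + I), 62)) - 1*7092 = (-41 + (29/57)*62) - 1*7092 = (-41 + 1798/57) - 7092 = -539/57 - 7092 = -404783/57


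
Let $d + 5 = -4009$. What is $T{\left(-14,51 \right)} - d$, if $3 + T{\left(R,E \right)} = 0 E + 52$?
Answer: $4063$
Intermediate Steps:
$d = -4014$ ($d = -5 - 4009 = -4014$)
$T{\left(R,E \right)} = 49$ ($T{\left(R,E \right)} = -3 + \left(0 E + 52\right) = -3 + \left(0 + 52\right) = -3 + 52 = 49$)
$T{\left(-14,51 \right)} - d = 49 - -4014 = 49 + 4014 = 4063$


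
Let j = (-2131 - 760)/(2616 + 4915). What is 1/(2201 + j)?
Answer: 7531/16572840 ≈ 0.00045442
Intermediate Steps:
j = -2891/7531 ≈ -0.38388
1/(2201 + j) = 1/(2201 - 2891/7531) = 1/(16572840/7531) = 7531/16572840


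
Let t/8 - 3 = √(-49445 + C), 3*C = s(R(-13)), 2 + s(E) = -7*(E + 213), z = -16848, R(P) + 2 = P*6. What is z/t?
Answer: -6318/49765 + 4212*I*√12439/49765 ≈ -0.12696 + 9.4397*I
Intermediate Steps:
R(P) = -2 + 6*P (R(P) = -2 + P*6 = -2 + 6*P)
s(E) = -1493 - 7*E (s(E) = -2 - 7*(E + 213) = -2 - 7*(213 + E) = -2 + (-1491 - 7*E) = -1493 - 7*E)
C = -311 (C = (-1493 - 7*(-2 + 6*(-13)))/3 = (-1493 - 7*(-2 - 78))/3 = (-1493 - 7*(-80))/3 = (-1493 + 560)/3 = (⅓)*(-933) = -311)
t = 24 + 16*I*√12439 (t = 24 + 8*√(-49445 - 311) = 24 + 8*√(-49756) = 24 + 8*(2*I*√12439) = 24 + 16*I*√12439 ≈ 24.0 + 1784.5*I)
z/t = -16848/(24 + 16*I*√12439)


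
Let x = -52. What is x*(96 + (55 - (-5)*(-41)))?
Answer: 2808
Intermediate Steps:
x*(96 + (55 - (-5)*(-41))) = -52*(96 + (55 - (-5)*(-41))) = -52*(96 + (55 - 1*205)) = -52*(96 + (55 - 205)) = -52*(96 - 150) = -52*(-54) = 2808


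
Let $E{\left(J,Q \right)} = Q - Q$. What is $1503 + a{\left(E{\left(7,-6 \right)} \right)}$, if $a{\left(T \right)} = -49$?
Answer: $1454$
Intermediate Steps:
$E{\left(J,Q \right)} = 0$
$1503 + a{\left(E{\left(7,-6 \right)} \right)} = 1503 - 49 = 1454$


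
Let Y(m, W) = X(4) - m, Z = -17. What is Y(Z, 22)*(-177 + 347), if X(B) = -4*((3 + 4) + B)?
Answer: -4590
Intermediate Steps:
X(B) = -28 - 4*B (X(B) = -4*(7 + B) = -28 - 4*B)
Y(m, W) = -44 - m (Y(m, W) = (-28 - 4*4) - m = (-28 - 16) - m = -44 - m)
Y(Z, 22)*(-177 + 347) = (-44 - 1*(-17))*(-177 + 347) = (-44 + 17)*170 = -27*170 = -4590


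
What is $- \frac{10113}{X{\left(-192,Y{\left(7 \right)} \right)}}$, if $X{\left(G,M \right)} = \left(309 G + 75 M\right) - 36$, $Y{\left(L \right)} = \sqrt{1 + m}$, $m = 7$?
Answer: $\frac{16676337}{97889986} + \frac{84275 \sqrt{2}}{195779972} \approx 0.17097$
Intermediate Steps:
$Y{\left(L \right)} = 2 \sqrt{2}$ ($Y{\left(L \right)} = \sqrt{1 + 7} = \sqrt{8} = 2 \sqrt{2}$)
$X{\left(G,M \right)} = -36 + 75 M + 309 G$ ($X{\left(G,M \right)} = \left(75 M + 309 G\right) - 36 = -36 + 75 M + 309 G$)
$- \frac{10113}{X{\left(-192,Y{\left(7 \right)} \right)}} = - \frac{10113}{-36 + 75 \cdot 2 \sqrt{2} + 309 \left(-192\right)} = - \frac{10113}{-36 + 150 \sqrt{2} - 59328} = - \frac{10113}{-59364 + 150 \sqrt{2}}$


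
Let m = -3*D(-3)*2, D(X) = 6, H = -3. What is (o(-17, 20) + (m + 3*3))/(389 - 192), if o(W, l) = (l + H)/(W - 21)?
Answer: -1043/7486 ≈ -0.13933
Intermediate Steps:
m = -36 (m = -3*6*2 = -18*2 = -36)
o(W, l) = (-3 + l)/(-21 + W) (o(W, l) = (l - 3)/(W - 21) = (-3 + l)/(-21 + W))
(o(-17, 20) + (m + 3*3))/(389 - 192) = ((-3 + 20)/(-21 - 17) + (-36 + 3*3))/(389 - 192) = (17/(-38) + (-36 + 9))/197 = (-1/38*17 - 27)*(1/197) = (-17/38 - 27)*(1/197) = -1043/38*1/197 = -1043/7486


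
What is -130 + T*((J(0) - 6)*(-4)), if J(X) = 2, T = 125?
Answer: 1870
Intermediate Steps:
-130 + T*((J(0) - 6)*(-4)) = -130 + 125*((2 - 6)*(-4)) = -130 + 125*(-4*(-4)) = -130 + 125*16 = -130 + 2000 = 1870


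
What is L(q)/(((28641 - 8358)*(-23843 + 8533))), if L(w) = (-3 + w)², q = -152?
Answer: -4805/62106546 ≈ -7.7367e-5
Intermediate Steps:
L(q)/(((28641 - 8358)*(-23843 + 8533))) = (-3 - 152)²/(((28641 - 8358)*(-23843 + 8533))) = (-155)²/((20283*(-15310))) = 24025/(-310532730) = 24025*(-1/310532730) = -4805/62106546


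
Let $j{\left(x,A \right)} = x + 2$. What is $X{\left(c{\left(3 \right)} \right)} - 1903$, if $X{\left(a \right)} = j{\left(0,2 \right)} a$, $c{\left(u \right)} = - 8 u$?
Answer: $-1951$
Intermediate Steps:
$j{\left(x,A \right)} = 2 + x$
$X{\left(a \right)} = 2 a$ ($X{\left(a \right)} = \left(2 + 0\right) a = 2 a$)
$X{\left(c{\left(3 \right)} \right)} - 1903 = 2 \left(\left(-8\right) 3\right) - 1903 = 2 \left(-24\right) - 1903 = -48 - 1903 = -1951$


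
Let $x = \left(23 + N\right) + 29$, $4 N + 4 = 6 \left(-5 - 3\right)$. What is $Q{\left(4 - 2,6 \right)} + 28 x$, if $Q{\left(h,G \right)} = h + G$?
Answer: $1100$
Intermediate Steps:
$N = -13$ ($N = -1 + \frac{6 \left(-5 - 3\right)}{4} = -1 + \frac{6 \left(-8\right)}{4} = -1 + \frac{1}{4} \left(-48\right) = -1 - 12 = -13$)
$x = 39$ ($x = \left(23 - 13\right) + 29 = 10 + 29 = 39$)
$Q{\left(h,G \right)} = G + h$
$Q{\left(4 - 2,6 \right)} + 28 x = \left(6 + \left(4 - 2\right)\right) + 28 \cdot 39 = \left(6 + 2\right) + 1092 = 8 + 1092 = 1100$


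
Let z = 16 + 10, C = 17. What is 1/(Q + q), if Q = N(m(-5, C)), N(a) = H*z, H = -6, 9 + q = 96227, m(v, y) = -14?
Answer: 1/96062 ≈ 1.0410e-5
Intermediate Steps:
q = 96218 (q = -9 + 96227 = 96218)
z = 26
N(a) = -156 (N(a) = -6*26 = -156)
Q = -156
1/(Q + q) = 1/(-156 + 96218) = 1/96062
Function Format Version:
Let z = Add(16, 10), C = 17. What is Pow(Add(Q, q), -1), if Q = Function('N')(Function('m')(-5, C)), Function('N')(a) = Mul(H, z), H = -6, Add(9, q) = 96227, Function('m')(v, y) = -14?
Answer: Rational(1, 96062) ≈ 1.0410e-5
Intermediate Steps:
q = 96218 (q = Add(-9, 96227) = 96218)
z = 26
Function('N')(a) = -156 (Function('N')(a) = Mul(-6, 26) = -156)
Q = -156
Pow(Add(Q, q), -1) = Pow(Add(-156, 96218), -1) = Pow(96062, -1) = Rational(1, 96062)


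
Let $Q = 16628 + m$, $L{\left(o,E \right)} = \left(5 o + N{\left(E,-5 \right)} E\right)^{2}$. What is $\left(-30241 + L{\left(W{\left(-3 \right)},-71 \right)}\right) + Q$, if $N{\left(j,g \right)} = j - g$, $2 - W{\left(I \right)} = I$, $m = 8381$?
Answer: $22188289$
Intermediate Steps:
$W{\left(I \right)} = 2 - I$
$L{\left(o,E \right)} = \left(5 o + E \left(5 + E\right)\right)^{2}$ ($L{\left(o,E \right)} = \left(5 o + \left(E - -5\right) E\right)^{2} = \left(5 o + \left(E + 5\right) E\right)^{2} = \left(5 o + \left(5 + E\right) E\right)^{2} = \left(5 o + E \left(5 + E\right)\right)^{2}$)
$Q = 25009$ ($Q = 16628 + 8381 = 25009$)
$\left(-30241 + L{\left(W{\left(-3 \right)},-71 \right)}\right) + Q = \left(-30241 + \left(5 \left(2 - -3\right) - 71 \left(5 - 71\right)\right)^{2}\right) + 25009 = \left(-30241 + \left(5 \left(2 + 3\right) - -4686\right)^{2}\right) + 25009 = \left(-30241 + \left(5 \cdot 5 + 4686\right)^{2}\right) + 25009 = \left(-30241 + \left(25 + 4686\right)^{2}\right) + 25009 = \left(-30241 + 4711^{2}\right) + 25009 = \left(-30241 + 22193521\right) + 25009 = 22163280 + 25009 = 22188289$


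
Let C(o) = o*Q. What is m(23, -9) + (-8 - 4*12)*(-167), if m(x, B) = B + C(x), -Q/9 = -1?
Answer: 9550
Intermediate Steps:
Q = 9 (Q = -9*(-1) = 9)
C(o) = 9*o (C(o) = o*9 = 9*o)
m(x, B) = B + 9*x
m(23, -9) + (-8 - 4*12)*(-167) = (-9 + 9*23) + (-8 - 4*12)*(-167) = (-9 + 207) + (-8 - 48)*(-167) = 198 - 56*(-167) = 198 + 9352 = 9550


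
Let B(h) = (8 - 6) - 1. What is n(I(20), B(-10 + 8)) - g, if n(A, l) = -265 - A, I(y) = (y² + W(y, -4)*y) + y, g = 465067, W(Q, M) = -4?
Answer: -465672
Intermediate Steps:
B(h) = 1 (B(h) = 2 - 1 = 1)
I(y) = y² - 3*y (I(y) = (y² - 4*y) + y = y² - 3*y)
n(I(20), B(-10 + 8)) - g = (-265 - 20*(-3 + 20)) - 1*465067 = (-265 - 20*17) - 465067 = (-265 - 1*340) - 465067 = (-265 - 340) - 465067 = -605 - 465067 = -465672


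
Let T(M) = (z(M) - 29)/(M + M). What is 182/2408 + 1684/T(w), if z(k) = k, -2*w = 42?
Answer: 6082933/4300 ≈ 1414.6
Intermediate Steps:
w = -21 (w = -½*42 = -21)
T(M) = (-29 + M)/(2*M) (T(M) = (M - 29)/(M + M) = (-29 + M)/((2*M)) = (-29 + M)*(1/(2*M)) = (-29 + M)/(2*M))
182/2408 + 1684/T(w) = 182/2408 + 1684/(((½)*(-29 - 21)/(-21))) = 182*(1/2408) + 1684/(((½)*(-1/21)*(-50))) = 13/172 + 1684/(25/21) = 13/172 + 1684*(21/25) = 13/172 + 35364/25 = 6082933/4300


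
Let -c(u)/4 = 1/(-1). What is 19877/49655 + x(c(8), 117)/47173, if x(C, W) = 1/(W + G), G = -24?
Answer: 87202217708/217840904295 ≈ 0.40030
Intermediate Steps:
c(u) = 4 (c(u) = -4/(-1) = -4*(-1) = 4)
x(C, W) = 1/(-24 + W) (x(C, W) = 1/(W - 24) = 1/(-24 + W))
19877/49655 + x(c(8), 117)/47173 = 19877/49655 + 1/((-24 + 117)*47173) = 19877*(1/49655) + (1/47173)/93 = 19877/49655 + (1/93)*(1/47173) = 19877/49655 + 1/4387089 = 87202217708/217840904295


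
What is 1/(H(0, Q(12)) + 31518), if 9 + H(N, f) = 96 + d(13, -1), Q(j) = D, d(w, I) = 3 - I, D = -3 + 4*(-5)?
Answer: 1/31609 ≈ 3.1637e-5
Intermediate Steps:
D = -23 (D = -3 - 20 = -23)
Q(j) = -23
H(N, f) = 91 (H(N, f) = -9 + (96 + (3 - 1*(-1))) = -9 + (96 + (3 + 1)) = -9 + (96 + 4) = -9 + 100 = 91)
1/(H(0, Q(12)) + 31518) = 1/(91 + 31518) = 1/31609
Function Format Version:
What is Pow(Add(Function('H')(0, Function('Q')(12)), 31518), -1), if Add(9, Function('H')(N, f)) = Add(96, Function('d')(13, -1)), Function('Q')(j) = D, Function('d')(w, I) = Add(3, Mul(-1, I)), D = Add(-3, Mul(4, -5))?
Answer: Rational(1, 31609) ≈ 3.1637e-5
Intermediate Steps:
D = -23 (D = Add(-3, -20) = -23)
Function('Q')(j) = -23
Function('H')(N, f) = 91 (Function('H')(N, f) = Add(-9, Add(96, Add(3, Mul(-1, -1)))) = Add(-9, Add(96, Add(3, 1))) = Add(-9, Add(96, 4)) = Add(-9, 100) = 91)
Pow(Add(Function('H')(0, Function('Q')(12)), 31518), -1) = Pow(Add(91, 31518), -1) = Pow(31609, -1) = Rational(1, 31609)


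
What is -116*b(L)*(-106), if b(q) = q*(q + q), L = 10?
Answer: 2459200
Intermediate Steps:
b(q) = 2*q**2 (b(q) = q*(2*q) = 2*q**2)
-116*b(L)*(-106) = -232*10**2*(-106) = -232*100*(-106) = -116*200*(-106) = -23200*(-106) = 2459200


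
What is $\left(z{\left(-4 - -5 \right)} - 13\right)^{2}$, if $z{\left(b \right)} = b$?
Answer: $144$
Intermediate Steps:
$\left(z{\left(-4 - -5 \right)} - 13\right)^{2} = \left(\left(-4 - -5\right) - 13\right)^{2} = \left(\left(-4 + 5\right) - 13\right)^{2} = \left(1 - 13\right)^{2} = \left(-12\right)^{2} = 144$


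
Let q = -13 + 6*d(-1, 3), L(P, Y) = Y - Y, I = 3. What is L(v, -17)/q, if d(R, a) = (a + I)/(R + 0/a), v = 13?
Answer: 0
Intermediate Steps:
d(R, a) = (3 + a)/R (d(R, a) = (a + 3)/(R + 0/a) = (3 + a)/(R + 0) = (3 + a)/R)
L(P, Y) = 0
q = -49 (q = -13 + 6*((3 + 3)/(-1)) = -13 + 6*(-1*6) = -13 + 6*(-6) = -13 - 36 = -49)
L(v, -17)/q = 0/(-49) = 0*(-1/49) = 0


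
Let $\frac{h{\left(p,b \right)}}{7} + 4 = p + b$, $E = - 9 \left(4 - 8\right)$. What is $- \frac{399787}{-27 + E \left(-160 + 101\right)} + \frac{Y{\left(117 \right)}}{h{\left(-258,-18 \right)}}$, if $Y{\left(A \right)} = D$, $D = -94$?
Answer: $\frac{391892357}{2107980} \approx 185.91$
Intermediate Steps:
$E = 36$ ($E = \left(-9\right) \left(-4\right) = 36$)
$Y{\left(A \right)} = -94$
$h{\left(p,b \right)} = -28 + 7 b + 7 p$ ($h{\left(p,b \right)} = -28 + 7 \left(p + b\right) = -28 + 7 \left(b + p\right) = -28 + \left(7 b + 7 p\right) = -28 + 7 b + 7 p$)
$- \frac{399787}{-27 + E \left(-160 + 101\right)} + \frac{Y{\left(117 \right)}}{h{\left(-258,-18 \right)}} = - \frac{399787}{-27 + 36 \left(-160 + 101\right)} - \frac{94}{-28 + 7 \left(-18\right) + 7 \left(-258\right)} = - \frac{399787}{-27 + 36 \left(-59\right)} - \frac{94}{-28 - 126 - 1806} = - \frac{399787}{-27 - 2124} - \frac{94}{-1960} = - \frac{399787}{-2151} - - \frac{47}{980} = \left(-399787\right) \left(- \frac{1}{2151}\right) + \frac{47}{980} = \frac{399787}{2151} + \frac{47}{980} = \frac{391892357}{2107980}$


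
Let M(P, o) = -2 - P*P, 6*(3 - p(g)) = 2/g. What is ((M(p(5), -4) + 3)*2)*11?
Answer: -37642/225 ≈ -167.30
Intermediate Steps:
p(g) = 3 - 1/(3*g)
M(P, o) = -2 - P**2
((M(p(5), -4) + 3)*2)*11 = (((-2 - (3 - 1/3/5)**2) + 3)*2)*11 = (((-2 - (3 - 1/3*1/5)**2) + 3)*2)*11 = (((-2 - (3 - 1/15)**2) + 3)*2)*11 = (((-2 - (44/15)**2) + 3)*2)*11 = (((-2 - 1*1936/225) + 3)*2)*11 = (((-2 - 1936/225) + 3)*2)*11 = ((-2386/225 + 3)*2)*11 = -1711/225*2*11 = -3422/225*11 = -37642/225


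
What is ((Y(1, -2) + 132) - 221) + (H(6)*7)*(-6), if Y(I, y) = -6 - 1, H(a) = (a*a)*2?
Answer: -3120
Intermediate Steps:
H(a) = 2*a² (H(a) = a²*2 = 2*a²)
Y(I, y) = -7
((Y(1, -2) + 132) - 221) + (H(6)*7)*(-6) = ((-7 + 132) - 221) + ((2*6²)*7)*(-6) = (125 - 221) + ((2*36)*7)*(-6) = -96 + (72*7)*(-6) = -96 + 504*(-6) = -96 - 3024 = -3120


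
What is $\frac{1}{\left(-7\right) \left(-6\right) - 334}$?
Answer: $- \frac{1}{292} \approx -0.0034247$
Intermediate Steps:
$\frac{1}{\left(-7\right) \left(-6\right) - 334} = \frac{1}{42 - 334} = \frac{1}{-292} = - \frac{1}{292}$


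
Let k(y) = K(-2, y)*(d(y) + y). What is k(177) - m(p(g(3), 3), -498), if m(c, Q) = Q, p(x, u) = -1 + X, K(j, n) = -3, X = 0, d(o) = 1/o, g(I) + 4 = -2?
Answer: -1948/59 ≈ -33.017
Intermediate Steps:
g(I) = -6 (g(I) = -4 - 2 = -6)
k(y) = -3*y - 3/y (k(y) = -3*(1/y + y) = -3*(y + 1/y) = -3*y - 3/y)
p(x, u) = -1 (p(x, u) = -1 + 0 = -1)
k(177) - m(p(g(3), 3), -498) = (-3*177 - 3/177) - 1*(-498) = (-531 - 3*1/177) + 498 = (-531 - 1/59) + 498 = -31330/59 + 498 = -1948/59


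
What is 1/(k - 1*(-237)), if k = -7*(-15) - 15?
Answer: 1/327 ≈ 0.0030581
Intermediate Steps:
k = 90 (k = 105 - 15 = 90)
1/(k - 1*(-237)) = 1/(90 - 1*(-237)) = 1/(90 + 237) = 1/327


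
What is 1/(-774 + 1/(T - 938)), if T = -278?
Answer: -1216/941185 ≈ -0.0012920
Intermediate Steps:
1/(-774 + 1/(T - 938)) = 1/(-774 + 1/(-278 - 938)) = 1/(-774 + 1/(-1216)) = 1/(-774 - 1/1216) = 1/(-941185/1216) = -1216/941185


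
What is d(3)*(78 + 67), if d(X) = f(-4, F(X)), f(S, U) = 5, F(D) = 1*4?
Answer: 725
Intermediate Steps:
F(D) = 4
d(X) = 5
d(3)*(78 + 67) = 5*(78 + 67) = 5*145 = 725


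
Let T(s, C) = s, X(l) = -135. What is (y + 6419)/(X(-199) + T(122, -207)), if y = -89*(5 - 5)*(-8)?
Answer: -6419/13 ≈ -493.77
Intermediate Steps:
y = 0 (y = -0*(-8) = -89*0 = 0)
(y + 6419)/(X(-199) + T(122, -207)) = (0 + 6419)/(-135 + 122) = 6419/(-13) = 6419*(-1/13) = -6419/13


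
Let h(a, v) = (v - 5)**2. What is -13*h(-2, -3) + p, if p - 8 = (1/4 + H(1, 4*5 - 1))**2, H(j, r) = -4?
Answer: -12959/16 ≈ -809.94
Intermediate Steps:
h(a, v) = (-5 + v)**2
p = 353/16 (p = 8 + (1/4 - 4)**2 = 8 + (-15/4)**2 = 8 + 225/16 = 353/16 ≈ 22.063)
-13*h(-2, -3) + p = -13*(-5 - 3)**2 + 353/16 = -13*(-8)**2 + 353/16 = -13*64 + 353/16 = -832 + 353/16 = -12959/16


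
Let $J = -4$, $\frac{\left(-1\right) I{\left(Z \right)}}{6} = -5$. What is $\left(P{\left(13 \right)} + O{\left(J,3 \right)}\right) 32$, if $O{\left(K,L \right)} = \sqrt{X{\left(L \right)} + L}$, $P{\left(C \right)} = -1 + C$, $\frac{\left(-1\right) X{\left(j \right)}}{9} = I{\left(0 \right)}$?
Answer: $384 + 32 i \sqrt{267} \approx 384.0 + 522.88 i$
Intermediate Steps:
$I{\left(Z \right)} = 30$ ($I{\left(Z \right)} = \left(-6\right) \left(-5\right) = 30$)
$X{\left(j \right)} = -270$ ($X{\left(j \right)} = \left(-9\right) 30 = -270$)
$O{\left(K,L \right)} = \sqrt{-270 + L}$
$\left(P{\left(13 \right)} + O{\left(J,3 \right)}\right) 32 = \left(\left(-1 + 13\right) + \sqrt{-270 + 3}\right) 32 = \left(12 + \sqrt{-267}\right) 32 = \left(12 + i \sqrt{267}\right) 32 = 384 + 32 i \sqrt{267}$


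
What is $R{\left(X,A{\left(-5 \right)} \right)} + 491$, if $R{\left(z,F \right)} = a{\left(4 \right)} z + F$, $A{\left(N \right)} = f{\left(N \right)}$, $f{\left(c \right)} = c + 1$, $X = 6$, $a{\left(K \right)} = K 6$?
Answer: $631$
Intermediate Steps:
$a{\left(K \right)} = 6 K$
$f{\left(c \right)} = 1 + c$
$A{\left(N \right)} = 1 + N$
$R{\left(z,F \right)} = F + 24 z$ ($R{\left(z,F \right)} = 6 \cdot 4 z + F = 24 z + F = F + 24 z$)
$R{\left(X,A{\left(-5 \right)} \right)} + 491 = \left(\left(1 - 5\right) + 24 \cdot 6\right) + 491 = \left(-4 + 144\right) + 491 = 140 + 491 = 631$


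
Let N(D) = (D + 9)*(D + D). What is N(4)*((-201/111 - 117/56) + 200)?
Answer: 5282147/259 ≈ 20394.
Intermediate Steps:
N(D) = 2*D*(9 + D) (N(D) = (9 + D)*(2*D) = 2*D*(9 + D))
N(4)*((-201/111 - 117/56) + 200) = (2*4*(9 + 4))*((-201/111 - 117/56) + 200) = (2*4*13)*((-201*1/111 - 117*1/56) + 200) = 104*((-67/37 - 117/56) + 200) = 104*(-8081/2072 + 200) = 104*(406319/2072) = 5282147/259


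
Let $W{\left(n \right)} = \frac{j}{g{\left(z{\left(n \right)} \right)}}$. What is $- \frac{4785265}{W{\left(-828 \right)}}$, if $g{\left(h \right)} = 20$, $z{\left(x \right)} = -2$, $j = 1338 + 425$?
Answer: $- \frac{95705300}{1763} \approx -54286.0$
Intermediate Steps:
$j = 1763$
$W{\left(n \right)} = \frac{1763}{20}$
$- \frac{4785265}{W{\left(-828 \right)}} = - \frac{4785265}{\frac{1763}{20}} = \left(-4785265\right) \frac{20}{1763} = - \frac{95705300}{1763}$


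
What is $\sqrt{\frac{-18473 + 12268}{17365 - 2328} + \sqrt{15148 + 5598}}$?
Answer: $\frac{\sqrt{-93304585 + 226111369 \sqrt{20746}}}{15037} \approx 11.984$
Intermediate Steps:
$\sqrt{\frac{-18473 + 12268}{17365 - 2328} + \sqrt{15148 + 5598}} = \sqrt{- \frac{6205}{15037} + \sqrt{20746}}$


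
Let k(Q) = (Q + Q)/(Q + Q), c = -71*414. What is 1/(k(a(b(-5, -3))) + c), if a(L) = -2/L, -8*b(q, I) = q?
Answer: -1/29393 ≈ -3.4022e-5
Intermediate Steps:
b(q, I) = -q/8
c = -29394
k(Q) = 1 (k(Q) = (2*Q)/((2*Q)) = (2*Q)*(1/(2*Q)) = 1)
1/(k(a(b(-5, -3))) + c) = 1/(1 - 29394) = 1/(-29393) = -1/29393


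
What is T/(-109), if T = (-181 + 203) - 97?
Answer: 75/109 ≈ 0.68807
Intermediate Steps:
T = -75 (T = 22 - 97 = -75)
T/(-109) = -75/(-109) = -1/109*(-75) = 75/109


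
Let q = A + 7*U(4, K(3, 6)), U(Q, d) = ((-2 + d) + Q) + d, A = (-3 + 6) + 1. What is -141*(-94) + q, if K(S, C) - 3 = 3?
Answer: 13356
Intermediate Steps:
A = 4 (A = 3 + 1 = 4)
K(S, C) = 6 (K(S, C) = 3 + 3 = 6)
U(Q, d) = -2 + Q + 2*d (U(Q, d) = (-2 + Q + d) + d = -2 + Q + 2*d)
q = 102 (q = 4 + 7*(-2 + 4 + 2*6) = 4 + 7*(-2 + 4 + 12) = 4 + 7*14 = 4 + 98 = 102)
-141*(-94) + q = -141*(-94) + 102 = 13254 + 102 = 13356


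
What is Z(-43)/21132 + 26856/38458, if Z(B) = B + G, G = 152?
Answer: 285856457/406347228 ≈ 0.70348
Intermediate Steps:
Z(B) = 152 + B (Z(B) = B + 152 = 152 + B)
Z(-43)/21132 + 26856/38458 = (152 - 43)/21132 + 26856/38458 = 109*(1/21132) + 26856*(1/38458) = 109/21132 + 13428/19229 = 285856457/406347228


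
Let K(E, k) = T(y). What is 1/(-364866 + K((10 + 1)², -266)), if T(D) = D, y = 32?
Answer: -1/364834 ≈ -2.7410e-6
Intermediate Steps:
K(E, k) = 32
1/(-364866 + K((10 + 1)², -266)) = 1/(-364866 + 32) = 1/(-364834) = -1/364834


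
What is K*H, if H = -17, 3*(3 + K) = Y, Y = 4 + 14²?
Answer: -3247/3 ≈ -1082.3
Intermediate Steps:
Y = 200 (Y = 4 + 196 = 200)
K = 191/3 (K = -3 + (⅓)*200 = -3 + 200/3 = 191/3 ≈ 63.667)
K*H = (191/3)*(-17) = -3247/3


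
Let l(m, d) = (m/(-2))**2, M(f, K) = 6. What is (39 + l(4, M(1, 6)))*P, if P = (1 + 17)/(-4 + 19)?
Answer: 258/5 ≈ 51.600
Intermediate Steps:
P = 6/5 (P = 18/15 = 18*(1/15) = 6/5 ≈ 1.2000)
l(m, d) = m**2/4 (l(m, d) = (m*(-1/2))**2 = (-m/2)**2 = m**2/4)
(39 + l(4, M(1, 6)))*P = (39 + (1/4)*4**2)*(6/5) = (39 + (1/4)*16)*(6/5) = (39 + 4)*(6/5) = 43*(6/5) = 258/5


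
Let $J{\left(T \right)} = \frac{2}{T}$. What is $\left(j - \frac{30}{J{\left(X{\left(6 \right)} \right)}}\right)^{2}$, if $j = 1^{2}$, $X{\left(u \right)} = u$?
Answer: $7921$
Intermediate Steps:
$j = 1$
$\left(j - \frac{30}{J{\left(X{\left(6 \right)} \right)}}\right)^{2} = \left(1 - \frac{30}{2 \cdot \frac{1}{6}}\right)^{2} = \left(1 - 30 \frac{1}{\frac{1}{3}}\right)^{2} = \left(1 - 90\right)^{2} = \left(-89\right)^{2} = 7921$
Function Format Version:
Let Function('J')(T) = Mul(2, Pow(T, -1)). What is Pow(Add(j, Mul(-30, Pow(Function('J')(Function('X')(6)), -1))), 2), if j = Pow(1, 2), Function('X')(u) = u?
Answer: 7921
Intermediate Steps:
j = 1
Pow(Add(j, Mul(-30, Pow(Function('J')(Function('X')(6)), -1))), 2) = Pow(Add(1, Mul(-30, Pow(Mul(2, Pow(6, -1)), -1))), 2) = Pow(Add(1, Mul(-30, Pow(Mul(2, Rational(1, 6)), -1))), 2) = Pow(Add(1, Mul(-30, Pow(Rational(1, 3), -1))), 2) = Pow(Add(1, Mul(-30, 3)), 2) = Pow(Add(1, -90), 2) = Pow(-89, 2) = 7921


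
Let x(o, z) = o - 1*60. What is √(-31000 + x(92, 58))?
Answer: 14*I*√158 ≈ 175.98*I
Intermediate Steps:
x(o, z) = -60 + o (x(o, z) = o - 60 = -60 + o)
√(-31000 + x(92, 58)) = √(-31000 + (-60 + 92)) = √(-31000 + 32) = √(-30968) = 14*I*√158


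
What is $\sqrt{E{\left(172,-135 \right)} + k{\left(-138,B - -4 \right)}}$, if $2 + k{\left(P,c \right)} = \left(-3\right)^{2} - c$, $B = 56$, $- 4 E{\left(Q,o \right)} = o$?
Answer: $\frac{i \sqrt{77}}{2} \approx 4.3875 i$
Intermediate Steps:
$E{\left(Q,o \right)} = - \frac{o}{4}$
$k{\left(P,c \right)} = 7 - c$ ($k{\left(P,c \right)} = -2 - \left(-9 + c\right) = 7 - c$)
$\sqrt{E{\left(172,-135 \right)} + k{\left(-138,B - -4 \right)}} = \sqrt{\left(- \frac{1}{4}\right) \left(-135\right) + \left(7 - \left(56 - -4\right)\right)} = \sqrt{\frac{135}{4} + \left(7 - \left(56 + 4\right)\right)} = \sqrt{\frac{135}{4} + \left(7 - 60\right)} = \sqrt{\frac{135}{4} - 53} = \sqrt{- \frac{77}{4}} = \frac{i \sqrt{77}}{2}$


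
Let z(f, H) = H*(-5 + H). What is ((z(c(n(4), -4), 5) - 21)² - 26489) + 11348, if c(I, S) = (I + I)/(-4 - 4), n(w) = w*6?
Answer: -14700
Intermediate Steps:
n(w) = 6*w
c(I, S) = -I/4 (c(I, S) = (2*I)/(-8) = (2*I)*(-⅛) = -I/4)
((z(c(n(4), -4), 5) - 21)² - 26489) + 11348 = ((5*(-5 + 5) - 21)² - 26489) + 11348 = ((5*0 - 21)² - 26489) + 11348 = ((0 - 21)² - 26489) + 11348 = ((-21)² - 26489) + 11348 = (441 - 26489) + 11348 = -26048 + 11348 = -14700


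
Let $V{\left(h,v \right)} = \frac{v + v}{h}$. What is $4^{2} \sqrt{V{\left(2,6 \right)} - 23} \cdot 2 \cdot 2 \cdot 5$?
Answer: $320 i \sqrt{17} \approx 1319.4 i$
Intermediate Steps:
$V{\left(h,v \right)} = \frac{2 v}{h}$
$4^{2} \sqrt{V{\left(2,6 \right)} - 23} \cdot 2 \cdot 2 \cdot 5 = 4^{2} \sqrt{2 \cdot 6 \cdot \frac{1}{2} - 23} \cdot 2 \cdot 2 \cdot 5 = 16 \sqrt{2 \cdot 6 \cdot \frac{1}{2} - 23} \cdot 4 \cdot 5 = 16 \sqrt{6 - 23} \cdot 20 = 16 \sqrt{-17} \cdot 20 = 16 i \sqrt{17} \cdot 20 = 320 i \sqrt{17}$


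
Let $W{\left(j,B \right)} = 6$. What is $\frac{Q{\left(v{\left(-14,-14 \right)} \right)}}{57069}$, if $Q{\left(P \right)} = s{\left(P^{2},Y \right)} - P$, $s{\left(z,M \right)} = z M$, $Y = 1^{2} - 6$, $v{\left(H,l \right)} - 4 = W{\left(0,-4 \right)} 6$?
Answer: $- \frac{2680}{19023} \approx -0.14088$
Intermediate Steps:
$v{\left(H,l \right)} = 40$ ($v{\left(H,l \right)} = 4 + 6 \cdot 6 = 4 + 36 = 40$)
$Y = -5$ ($Y = 1 - 6 = -5$)
$s{\left(z,M \right)} = M z$
$Q{\left(P \right)} = - P - 5 P^{2}$ ($Q{\left(P \right)} = - 5 P^{2} - P = - P - 5 P^{2}$)
$\frac{Q{\left(v{\left(-14,-14 \right)} \right)}}{57069} = \frac{40 \left(-1 - 200\right)}{57069} = 40 \left(-1 - 200\right) \frac{1}{57069} = 40 \left(-201\right) \frac{1}{57069} = \left(-8040\right) \frac{1}{57069} = - \frac{2680}{19023}$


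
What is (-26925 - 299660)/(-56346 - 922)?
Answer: 326585/57268 ≈ 5.7028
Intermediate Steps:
(-26925 - 299660)/(-56346 - 922) = -326585/(-57268) = -326585*(-1/57268) = 326585/57268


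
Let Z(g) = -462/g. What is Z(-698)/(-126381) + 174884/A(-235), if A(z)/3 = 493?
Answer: 2571200941649/21744735717 ≈ 118.24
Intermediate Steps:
A(z) = 1479 (A(z) = 3*493 = 1479)
Z(-698)/(-126381) + 174884/A(-235) = -462/(-698)/(-126381) + 174884/1479 = -462*(-1/698)*(-1/126381) + 174884*(1/1479) = (231/349)*(-1/126381) + 174884/1479 = -77/14702323 + 174884/1479 = 2571200941649/21744735717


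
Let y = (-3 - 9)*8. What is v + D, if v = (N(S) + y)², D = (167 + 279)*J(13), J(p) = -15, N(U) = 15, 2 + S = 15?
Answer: -129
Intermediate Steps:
S = 13 (S = -2 + 15 = 13)
y = -96 (y = -12*8 = -96)
D = -6690 (D = (167 + 279)*(-15) = 446*(-15) = -6690)
v = 6561 (v = (15 - 96)² = (-81)² = 6561)
v + D = 6561 - 6690 = -129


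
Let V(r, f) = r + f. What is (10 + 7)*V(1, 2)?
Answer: 51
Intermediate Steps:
V(r, f) = f + r
(10 + 7)*V(1, 2) = (10 + 7)*(2 + 1) = 17*3 = 51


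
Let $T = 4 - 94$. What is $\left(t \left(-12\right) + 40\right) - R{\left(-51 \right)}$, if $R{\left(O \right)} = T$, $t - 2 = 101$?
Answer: $-1106$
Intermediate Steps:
$t = 103$ ($t = 2 + 101 = 103$)
$T = -90$
$R{\left(O \right)} = -90$
$\left(t \left(-12\right) + 40\right) - R{\left(-51 \right)} = \left(103 \left(-12\right) + 40\right) - -90 = \left(-1236 + 40\right) + 90 = -1196 + 90 = -1106$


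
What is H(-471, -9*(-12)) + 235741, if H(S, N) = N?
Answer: 235849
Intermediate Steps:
H(-471, -9*(-12)) + 235741 = -9*(-12) + 235741 = 108 + 235741 = 235849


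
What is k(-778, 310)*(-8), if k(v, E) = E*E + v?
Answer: -762576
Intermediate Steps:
k(v, E) = v + E**2 (k(v, E) = E**2 + v = v + E**2)
k(-778, 310)*(-8) = (-778 + 310**2)*(-8) = (-778 + 96100)*(-8) = 95322*(-8) = -762576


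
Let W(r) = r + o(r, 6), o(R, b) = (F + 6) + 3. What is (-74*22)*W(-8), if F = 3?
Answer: -6512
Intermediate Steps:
o(R, b) = 12 (o(R, b) = (3 + 6) + 3 = 9 + 3 = 12)
W(r) = 12 + r (W(r) = r + 12 = 12 + r)
(-74*22)*W(-8) = (-74*22)*(12 - 8) = -1628*4 = -6512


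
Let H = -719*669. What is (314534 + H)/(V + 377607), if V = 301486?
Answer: -166477/679093 ≈ -0.24515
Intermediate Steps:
H = -481011
(314534 + H)/(V + 377607) = (314534 - 481011)/(301486 + 377607) = -166477/679093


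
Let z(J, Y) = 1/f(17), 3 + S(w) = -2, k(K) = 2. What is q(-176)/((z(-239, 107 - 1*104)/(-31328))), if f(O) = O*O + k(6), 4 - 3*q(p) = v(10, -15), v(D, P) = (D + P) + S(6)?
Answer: -42543424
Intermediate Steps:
S(w) = -5 (S(w) = -3 - 2 = -5)
v(D, P) = -5 + D + P (v(D, P) = (D + P) - 5 = -5 + D + P)
q(p) = 14/3 (q(p) = 4/3 - (-5 + 10 - 15)/3 = 4/3 - ⅓*(-10) = 4/3 + 10/3 = 14/3)
f(O) = 2 + O² (f(O) = O*O + 2 = O² + 2 = 2 + O²)
z(J, Y) = 1/291 (z(J, Y) = 1/(2 + 17²) = 1/(2 + 289) = 1/291)
q(-176)/((z(-239, 107 - 1*104)/(-31328))) = 14/(3*(((1/291)/(-31328)))) = 14/(3*(((1/291)*(-1/31328)))) = 14/(3*(-1/9116448)) = (14/3)*(-9116448) = -42543424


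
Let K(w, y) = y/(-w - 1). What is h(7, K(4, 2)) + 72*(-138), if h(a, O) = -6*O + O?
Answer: -9934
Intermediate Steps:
K(w, y) = y/(-1 - w)
h(a, O) = -5*O
h(7, K(4, 2)) + 72*(-138) = -(-5)*2/(1 + 4) + 72*(-138) = -(-5)*2/5 - 9936 = -5*(-⅖) - 9936 = 2 - 9936 = -9934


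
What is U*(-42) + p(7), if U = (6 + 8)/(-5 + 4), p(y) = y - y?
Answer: 588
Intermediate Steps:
p(y) = 0
U = -14 (U = 14/(-1) = 14*(-1) = -14)
U*(-42) + p(7) = -14*(-42) + 0 = 588 + 0 = 588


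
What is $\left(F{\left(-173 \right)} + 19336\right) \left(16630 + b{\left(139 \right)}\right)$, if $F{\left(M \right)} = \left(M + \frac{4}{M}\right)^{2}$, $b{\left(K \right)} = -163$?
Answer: $\frac{24283747120611}{29929} \approx 8.1138 \cdot 10^{8}$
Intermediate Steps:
$\left(F{\left(-173 \right)} + 19336\right) \left(16630 + b{\left(139 \right)}\right) = \left(\frac{\left(4 + \left(-173\right)^{2}\right)^{2}}{29929} + 19336\right) \left(16630 - 163\right) = \left(\frac{\left(4 + 29929\right)^{2}}{29929} + 19336\right) 16467 = \left(\frac{29933^{2}}{29929} + 19336\right) 16467 = \left(\frac{1}{29929} \cdot 895984489 + 19336\right) 16467 = \left(\frac{895984489}{29929} + 19336\right) 16467 = \frac{1474691633}{29929} \cdot 16467 = \frac{24283747120611}{29929}$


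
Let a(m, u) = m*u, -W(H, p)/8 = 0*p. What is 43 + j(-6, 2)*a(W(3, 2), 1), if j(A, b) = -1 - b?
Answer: 43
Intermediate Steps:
W(H, p) = 0 (W(H, p) = -0*p = -8*0 = 0)
43 + j(-6, 2)*a(W(3, 2), 1) = 43 + (-1 - 1*2)*(0*1) = 43 + (-1 - 2)*0 = 43 - 3*0 = 43 + 0 = 43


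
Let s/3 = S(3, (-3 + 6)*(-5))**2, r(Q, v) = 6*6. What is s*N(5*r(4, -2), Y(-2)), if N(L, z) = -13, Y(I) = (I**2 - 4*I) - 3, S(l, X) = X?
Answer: -8775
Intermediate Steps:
r(Q, v) = 36
Y(I) = -3 + I**2 - 4*I
s = 675 (s = 3*((-3 + 6)*(-5))**2 = 3*(3*(-5))**2 = 3*(-15)**2 = 3*225 = 675)
s*N(5*r(4, -2), Y(-2)) = 675*(-13) = -8775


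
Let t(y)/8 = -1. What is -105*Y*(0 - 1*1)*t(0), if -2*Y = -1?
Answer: -420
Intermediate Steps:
t(y) = -8 (t(y) = 8*(-1) = -8)
Y = ½ (Y = -½*(-1) = ½ ≈ 0.50000)
-105*Y*(0 - 1*1)*t(0) = -105*(0 - 1*1)/2*(-8) = -105*(0 - 1)/2*(-8) = -105*(½)*(-1)*(-8) = -(-105)*(-8)/2 = -105*4 = -420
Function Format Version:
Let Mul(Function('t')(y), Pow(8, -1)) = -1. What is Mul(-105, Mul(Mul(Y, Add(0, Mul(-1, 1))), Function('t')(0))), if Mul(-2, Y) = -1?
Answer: -420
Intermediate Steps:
Function('t')(y) = -8 (Function('t')(y) = Mul(8, -1) = -8)
Y = Rational(1, 2) (Y = Mul(Rational(-1, 2), -1) = Rational(1, 2) ≈ 0.50000)
Mul(-105, Mul(Mul(Y, Add(0, Mul(-1, 1))), Function('t')(0))) = Mul(-105, Mul(Mul(Rational(1, 2), Add(0, Mul(-1, 1))), -8)) = Mul(-105, Mul(Mul(Rational(1, 2), Add(0, -1)), -8)) = Mul(-105, Mul(Mul(Rational(1, 2), -1), -8)) = Mul(-105, Mul(Rational(-1, 2), -8)) = Mul(-105, 4) = -420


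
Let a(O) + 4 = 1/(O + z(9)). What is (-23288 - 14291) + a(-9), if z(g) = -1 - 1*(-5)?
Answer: -187916/5 ≈ -37583.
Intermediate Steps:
z(g) = 4 (z(g) = -1 + 5 = 4)
a(O) = -4 + 1/(4 + O) (a(O) = -4 + 1/(O + 4) = -4 + 1/(4 + O))
(-23288 - 14291) + a(-9) = (-23288 - 14291) + (-15 - 4*(-9))/(4 - 9) = -37579 + (-15 + 36)/(-5) = -37579 - 1/5*21 = -37579 - 21/5 = -187916/5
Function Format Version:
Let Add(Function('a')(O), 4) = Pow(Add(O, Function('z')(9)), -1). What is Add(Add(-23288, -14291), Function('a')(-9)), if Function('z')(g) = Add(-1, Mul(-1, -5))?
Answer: Rational(-187916, 5) ≈ -37583.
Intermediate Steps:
Function('z')(g) = 4 (Function('z')(g) = Add(-1, 5) = 4)
Function('a')(O) = Add(-4, Pow(Add(4, O), -1)) (Function('a')(O) = Add(-4, Pow(Add(O, 4), -1)) = Add(-4, Pow(Add(4, O), -1)))
Add(Add(-23288, -14291), Function('a')(-9)) = Add(Add(-23288, -14291), Mul(Pow(Add(4, -9), -1), Add(-15, Mul(-4, -9)))) = Add(-37579, Mul(Pow(-5, -1), Add(-15, 36))) = Add(-37579, Mul(Rational(-1, 5), 21)) = Add(-37579, Rational(-21, 5)) = Rational(-187916, 5)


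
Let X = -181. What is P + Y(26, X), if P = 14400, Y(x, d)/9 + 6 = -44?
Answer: 13950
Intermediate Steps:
Y(x, d) = -450 (Y(x, d) = -54 + 9*(-44) = -54 - 396 = -450)
P + Y(26, X) = 14400 - 450 = 13950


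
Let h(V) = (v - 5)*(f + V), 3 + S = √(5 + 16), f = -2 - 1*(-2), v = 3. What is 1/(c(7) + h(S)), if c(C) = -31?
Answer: -25/541 + 2*√21/541 ≈ -0.029270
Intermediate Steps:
f = 0 (f = -2 + 2 = 0)
S = -3 + √21 (S = -3 + √(5 + 16) = -3 + √21 ≈ 1.5826)
h(V) = -2*V (h(V) = (3 - 5)*(0 + V) = -2*V)
1/(c(7) + h(S)) = 1/(-31 - 2*(-3 + √21)) = 1/(-31 + (6 - 2*√21)) = 1/(-25 - 2*√21)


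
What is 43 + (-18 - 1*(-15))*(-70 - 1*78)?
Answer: 487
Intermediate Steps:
43 + (-18 - 1*(-15))*(-70 - 1*78) = 43 + (-18 + 15)*(-70 - 78) = 43 - 3*(-148) = 43 + 444 = 487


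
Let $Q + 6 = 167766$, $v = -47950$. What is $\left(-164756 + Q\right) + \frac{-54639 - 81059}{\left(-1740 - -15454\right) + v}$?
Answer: $\frac{51490321}{17118} \approx 3008.0$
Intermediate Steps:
$Q = 167760$ ($Q = -6 + 167766 = 167760$)
$\left(-164756 + Q\right) + \frac{-54639 - 81059}{\left(-1740 - -15454\right) + v} = \left(-164756 + 167760\right) + \frac{-54639 - 81059}{\left(-1740 - -15454\right) - 47950} = 3004 - \frac{135698}{\left(-1740 + 15454\right) - 47950} = 3004 - \frac{135698}{13714 - 47950} = 3004 - \frac{135698}{-34236} = 3004 - - \frac{67849}{17118} = 3004 + \frac{67849}{17118} = \frac{51490321}{17118}$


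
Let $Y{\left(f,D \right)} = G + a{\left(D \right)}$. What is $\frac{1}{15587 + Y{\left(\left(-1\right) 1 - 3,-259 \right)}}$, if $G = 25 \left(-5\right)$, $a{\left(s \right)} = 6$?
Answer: $\frac{1}{15468} \approx 6.465 \cdot 10^{-5}$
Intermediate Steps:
$G = -125$
$Y{\left(f,D \right)} = -119$ ($Y{\left(f,D \right)} = -125 + 6 = -119$)
$\frac{1}{15587 + Y{\left(\left(-1\right) 1 - 3,-259 \right)}} = \frac{1}{15587 - 119} = \frac{1}{15468}$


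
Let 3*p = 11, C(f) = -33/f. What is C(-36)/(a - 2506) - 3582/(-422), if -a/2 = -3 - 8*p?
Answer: 52466815/6181456 ≈ 8.4878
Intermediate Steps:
p = 11/3 (p = (1/3)*11 = 11/3 ≈ 3.6667)
a = 194/3 (a = -2*(-3 - 8*11/3) = -2*(-3 - 88/3) = -2*(-97/3) = 194/3 ≈ 64.667)
C(-36)/(a - 2506) - 3582/(-422) = (-33/(-36))/(194/3 - 2506) - 3582/(-422) = (-33*(-1/36))/(-7324/3) - 3582*(-1/422) = (11/12)*(-3/7324) + 1791/211 = -11/29296 + 1791/211 = 52466815/6181456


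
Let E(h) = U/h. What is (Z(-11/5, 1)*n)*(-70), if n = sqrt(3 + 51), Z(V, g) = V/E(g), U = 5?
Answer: 462*sqrt(6)/5 ≈ 226.33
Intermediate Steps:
E(h) = 5/h
Z(V, g) = V*g/5 (Z(V, g) = V/((5/g)) = V*(g/5) = V*g/5)
n = 3*sqrt(6) (n = sqrt(54) = 3*sqrt(6) ≈ 7.3485)
(Z(-11/5, 1)*n)*(-70) = (((1/5)*(-11/5)*1)*(3*sqrt(6)))*(-70) = -33*sqrt(6)/25*(-70) = 462*sqrt(6)/5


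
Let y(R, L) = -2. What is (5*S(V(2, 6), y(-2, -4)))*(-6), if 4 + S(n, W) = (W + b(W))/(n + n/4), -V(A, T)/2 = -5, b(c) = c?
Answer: 648/5 ≈ 129.60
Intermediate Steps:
V(A, T) = 10 (V(A, T) = -2*(-5) = 10)
S(n, W) = -4 + 8*W/(5*n) (S(n, W) = -4 + (W + W)/(n + n/4) = -4 + (2*W)/(n + n*(1/4)) = -4 + (2*W)/(n + n/4) = -4 + (2*W)/((5*n/4)) = -4 + (2*W)*(4/(5*n)) = -4 + 8*W/(5*n))
(5*S(V(2, 6), y(-2, -4)))*(-6) = (5*(-4 + (8/5)*(-2)/10))*(-6) = (5*(-4 + (8/5)*(-2)*(1/10)))*(-6) = (5*(-4 - 8/25))*(-6) = (5*(-108/25))*(-6) = -108/5*(-6) = 648/5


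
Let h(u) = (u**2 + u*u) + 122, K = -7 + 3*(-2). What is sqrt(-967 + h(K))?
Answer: 13*I*sqrt(3) ≈ 22.517*I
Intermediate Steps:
K = -13 (K = -7 - 6 = -13)
h(u) = 122 + 2*u**2 (h(u) = (u**2 + u**2) + 122 = 2*u**2 + 122 = 122 + 2*u**2)
sqrt(-967 + h(K)) = sqrt(-967 + (122 + 2*(-13)**2)) = sqrt(-967 + (122 + 2*169)) = sqrt(-967 + (122 + 338)) = sqrt(-967 + 460) = sqrt(-507) = 13*I*sqrt(3)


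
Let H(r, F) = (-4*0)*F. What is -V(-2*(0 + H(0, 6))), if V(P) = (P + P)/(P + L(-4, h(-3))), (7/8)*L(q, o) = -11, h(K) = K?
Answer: 0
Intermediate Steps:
L(q, o) = -88/7 (L(q, o) = (8/7)*(-11) = -88/7)
H(r, F) = 0 (H(r, F) = 0*F = 0)
V(P) = 2*P/(-88/7 + P) (V(P) = (P + P)/(P - 88/7) = (2*P)/(-88/7 + P) = 2*P/(-88/7 + P))
-V(-2*(0 + H(0, 6))) = -14*(-2*(0 + 0))/(-88 + 7*(-2*(0 + 0))) = -14*(-2*0)/(-88 + 7*(-2*0)) = -14*0/(-88 + 7*0) = -14*0/(-88 + 0) = -14*0/(-88) = -14*0*(-1)/88 = -1*0 = 0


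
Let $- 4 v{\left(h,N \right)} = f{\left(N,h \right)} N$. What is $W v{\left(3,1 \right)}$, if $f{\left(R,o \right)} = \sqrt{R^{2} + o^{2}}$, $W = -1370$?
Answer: $\frac{685 \sqrt{10}}{2} \approx 1083.1$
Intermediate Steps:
$v{\left(h,N \right)} = - \frac{N \sqrt{N^{2} + h^{2}}}{4}$ ($v{\left(h,N \right)} = - \frac{\sqrt{N^{2} + h^{2}} N}{4} = - \frac{N \sqrt{N^{2} + h^{2}}}{4}$)
$W v{\left(3,1 \right)} = - 1370 \left(\left(- \frac{1}{4}\right) 1 \sqrt{1^{2} + 3^{2}}\right) = - 1370 \left(\left(- \frac{1}{4}\right) 1 \sqrt{1 + 9}\right) = - 1370 \left(\left(- \frac{1}{4}\right) 1 \sqrt{10}\right) = - 1370 \left(- \frac{\sqrt{10}}{4}\right) = \frac{685 \sqrt{10}}{2}$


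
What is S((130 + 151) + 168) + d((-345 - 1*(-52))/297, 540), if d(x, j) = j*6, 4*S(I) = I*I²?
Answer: 90531809/4 ≈ 2.2633e+7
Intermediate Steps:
S(I) = I³/4 (S(I) = (I*I²)/4 = I³/4)
d(x, j) = 6*j
S((130 + 151) + 168) + d((-345 - 1*(-52))/297, 540) = ((130 + 151) + 168)³/4 + 6*540 = (281 + 168)³/4 + 3240 = (¼)*449³ + 3240 = (¼)*90518849 + 3240 = 90518849/4 + 3240 = 90531809/4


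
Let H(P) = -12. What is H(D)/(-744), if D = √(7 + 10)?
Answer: 1/62 ≈ 0.016129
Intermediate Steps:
D = √17 ≈ 4.1231
H(D)/(-744) = -12/(-744) = -12*(-1/744) = 1/62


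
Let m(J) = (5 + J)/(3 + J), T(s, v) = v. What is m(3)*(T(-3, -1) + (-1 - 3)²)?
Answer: 20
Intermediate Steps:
m(J) = (5 + J)/(3 + J)
m(3)*(T(-3, -1) + (-1 - 3)²) = ((5 + 3)/(3 + 3))*(-1 + (-1 - 3)²) = (8/6)*(-1 + (-4)²) = ((⅙)*8)*(-1 + 16) = (4/3)*15 = 20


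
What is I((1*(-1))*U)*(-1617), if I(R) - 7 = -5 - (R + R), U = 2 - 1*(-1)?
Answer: -12936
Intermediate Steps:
U = 3 (U = 2 + 1 = 3)
I(R) = 2 - 2*R (I(R) = 7 + (-5 - (R + R)) = 7 + (-5 - 2*R) = 2 - 2*R)
I((1*(-1))*U)*(-1617) = (2 - 2*1*(-1)*3)*(-1617) = (2 - (-2)*3)*(-1617) = (2 - 2*(-3))*(-1617) = (2 + 6)*(-1617) = 8*(-1617) = -12936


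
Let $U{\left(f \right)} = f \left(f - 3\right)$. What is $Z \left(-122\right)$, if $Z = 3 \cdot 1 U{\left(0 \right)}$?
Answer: $0$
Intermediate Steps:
$U{\left(f \right)} = f \left(-3 + f\right)$
$Z = 0$ ($Z = 3 \cdot 1 \cdot 0 \left(-3 + 0\right) = 3 \cdot 0 \left(-3\right) = 3 \cdot 0 = 0$)
$Z \left(-122\right) = 0 \left(-122\right) = 0$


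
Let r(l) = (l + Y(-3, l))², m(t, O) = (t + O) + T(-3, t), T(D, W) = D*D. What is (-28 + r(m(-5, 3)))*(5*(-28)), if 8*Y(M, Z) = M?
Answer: -35595/16 ≈ -2224.7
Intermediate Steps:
T(D, W) = D²
Y(M, Z) = M/8
m(t, O) = 9 + O + t (m(t, O) = (t + O) + (-3)² = (O + t) + 9 = 9 + O + t)
r(l) = (-3/8 + l)² (r(l) = (l + (⅛)*(-3))² = (l - 3/8)² = (-3/8 + l)²)
(-28 + r(m(-5, 3)))*(5*(-28)) = (-28 + (-3 + 8*(9 + 3 - 5))²/64)*(5*(-28)) = (-28 + (-3 + 8*7)²/64)*(-140) = (-28 + (-3 + 56)²/64)*(-140) = (-28 + (1/64)*53²)*(-140) = (-28 + (1/64)*2809)*(-140) = (-28 + 2809/64)*(-140) = (1017/64)*(-140) = -35595/16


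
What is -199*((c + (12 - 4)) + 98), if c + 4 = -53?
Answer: -9751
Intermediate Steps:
c = -57 (c = -4 - 53 = -57)
-199*((c + (12 - 4)) + 98) = -199*((-57 + (12 - 4)) + 98) = -199*((-57 + 8) + 98) = -199*(-49 + 98) = -199*49 = -9751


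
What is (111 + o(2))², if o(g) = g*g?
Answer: 13225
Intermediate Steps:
o(g) = g²
(111 + o(2))² = (111 + 2²)² = (111 + 4)² = 115² = 13225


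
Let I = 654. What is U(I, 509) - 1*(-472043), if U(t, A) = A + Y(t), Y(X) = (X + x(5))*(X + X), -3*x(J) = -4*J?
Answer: 1336704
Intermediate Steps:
x(J) = 4*J/3 (x(J) = -(-4)*J/3 = 4*J/3)
Y(X) = 2*X*(20/3 + X) (Y(X) = (X + (4/3)*5)*(X + X) = (X + 20/3)*(2*X) = (20/3 + X)*(2*X) = 2*X*(20/3 + X))
U(t, A) = A + 2*t*(20 + 3*t)/3
U(I, 509) - 1*(-472043) = (509 + 2*654² + (40/3)*654) - 1*(-472043) = (509 + 2*427716 + 8720) + 472043 = (509 + 855432 + 8720) + 472043 = 864661 + 472043 = 1336704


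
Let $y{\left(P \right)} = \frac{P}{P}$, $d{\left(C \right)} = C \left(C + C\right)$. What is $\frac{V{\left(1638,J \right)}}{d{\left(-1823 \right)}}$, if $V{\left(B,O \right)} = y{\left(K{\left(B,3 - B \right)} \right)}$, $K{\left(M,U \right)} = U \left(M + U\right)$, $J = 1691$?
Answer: $\frac{1}{6646658} \approx 1.5045 \cdot 10^{-7}$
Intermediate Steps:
$d{\left(C \right)} = 2 C^{2}$ ($d{\left(C \right)} = C 2 C = 2 C^{2}$)
$y{\left(P \right)} = 1$
$V{\left(B,O \right)} = 1$
$\frac{V{\left(1638,J \right)}}{d{\left(-1823 \right)}} = 1 \frac{1}{2 \left(-1823\right)^{2}} = 1 \frac{1}{2 \cdot 3323329} = 1 \cdot \frac{1}{6646658} = \frac{1}{6646658}$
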